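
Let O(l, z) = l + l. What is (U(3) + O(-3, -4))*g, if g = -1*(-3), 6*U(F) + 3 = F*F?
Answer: -15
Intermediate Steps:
U(F) = -½ + F²/6 (U(F) = -½ + (F*F)/6 = -½ + F²/6)
O(l, z) = 2*l
g = 3
(U(3) + O(-3, -4))*g = ((-½ + (⅙)*3²) + 2*(-3))*3 = ((-½ + (⅙)*9) - 6)*3 = ((-½ + 3/2) - 6)*3 = (1 - 6)*3 = -5*3 = -15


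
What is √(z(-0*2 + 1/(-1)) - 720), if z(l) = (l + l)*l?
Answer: I*√718 ≈ 26.796*I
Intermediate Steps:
z(l) = 2*l² (z(l) = (2*l)*l = 2*l²)
√(z(-0*2 + 1/(-1)) - 720) = √(2*(-0*2 + 1/(-1))² - 720) = √(2*(-4*0 - 1)² - 720) = √(2*(0 - 1)² - 720) = √(2*(-1)² - 720) = √(2*1 - 720) = √(2 - 720) = √(-718) = I*√718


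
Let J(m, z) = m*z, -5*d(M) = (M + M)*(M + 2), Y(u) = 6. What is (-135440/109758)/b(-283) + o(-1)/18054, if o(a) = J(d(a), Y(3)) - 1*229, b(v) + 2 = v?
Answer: -257947091/31374873090 ≈ -0.0082214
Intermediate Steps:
b(v) = -2 + v
d(M) = -2*M*(2 + M)/5 (d(M) = -(M + M)*(M + 2)/5 = -2*M*(2 + M)/5)
o(a) = -229 - 12*a*(2 + a)/5 (o(a) = -2*a*(2 + a)/5*6 - 1*229 = -12*a*(2 + a)/5 - 229 = -229 - 12*a*(2 + a)/5)
(-135440/109758)/b(-283) + o(-1)/18054 = (-135440/109758)/(-2 - 283) + (-229 - 12/5*(-1)*(2 - 1))/18054 = -135440*1/109758/(-285) + (-229 - 12/5*(-1)*1)*(1/18054) = -67720/54879*(-1/285) + (-229 + 12/5)*(1/18054) = 13544/3128103 - 1133/5*1/18054 = 13544/3128103 - 1133/90270 = -257947091/31374873090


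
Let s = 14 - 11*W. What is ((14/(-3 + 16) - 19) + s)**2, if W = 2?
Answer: 113569/169 ≈ 672.01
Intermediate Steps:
s = -8 (s = 14 - 11*2 = 14 - 22 = -8)
((14/(-3 + 16) - 19) + s)**2 = ((14/(-3 + 16) - 19) - 8)**2 = ((14/13 - 19) - 8)**2 = (-233/13 - 8)**2 = (-337/13)**2 = 113569/169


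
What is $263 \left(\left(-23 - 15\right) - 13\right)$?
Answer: $-13413$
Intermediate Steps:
$263 \left(\left(-23 - 15\right) - 13\right) = 263 \left(-38 - 13\right) = 263 \left(-51\right) = -13413$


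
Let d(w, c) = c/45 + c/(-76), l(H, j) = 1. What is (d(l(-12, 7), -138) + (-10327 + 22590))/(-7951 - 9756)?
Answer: -6989197/10092990 ≈ -0.69248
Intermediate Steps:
d(w, c) = 31*c/3420 (d(w, c) = c*(1/45) + c*(-1/76) = c/45 - c/76 = 31*c/3420)
(d(l(-12, 7), -138) + (-10327 + 22590))/(-7951 - 9756) = ((31/3420)*(-138) + (-10327 + 22590))/(-7951 - 9756) = (-713/570 + 12263)/(-17707) = (6989197/570)*(-1/17707) = -6989197/10092990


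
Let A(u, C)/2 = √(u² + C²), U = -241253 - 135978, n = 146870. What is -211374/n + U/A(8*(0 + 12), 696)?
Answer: -105687/73435 - 377231*√857/41136 ≈ -269.90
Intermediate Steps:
U = -377231
A(u, C) = 2*√(C² + u²) (A(u, C) = 2*√(u² + C²) = 2*√(C² + u²))
-211374/n + U/A(8*(0 + 12), 696) = -211374/146870 - 377231*1/(2*√(696² + (8*(0 + 12))²)) = -211374*1/146870 - 377231*1/(2*√(484416 + (8*12)²)) = -105687/73435 - 377231*1/(2*√(484416 + 96²)) = -105687/73435 - 377231*1/(2*√(484416 + 9216)) = -105687/73435 - 377231*√857/41136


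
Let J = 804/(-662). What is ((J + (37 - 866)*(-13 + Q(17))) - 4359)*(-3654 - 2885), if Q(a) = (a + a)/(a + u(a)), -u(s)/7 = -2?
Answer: -369538964730/10261 ≈ -3.6014e+7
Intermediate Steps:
J = -402/331 (J = 804*(-1/662) = -402/331 ≈ -1.2145)
u(s) = 14 (u(s) = -7*(-2) = 14)
Q(a) = 2*a/(14 + a) (Q(a) = (a + a)/(a + 14) = (2*a)/(14 + a) = 2*a/(14 + a))
((J + (37 - 866)*(-13 + Q(17))) - 4359)*(-3654 - 2885) = ((-402/331 + (37 - 866)*(-13 + 2*17/(14 + 17))) - 4359)*(-3654 - 2885) = ((-402/331 - 829*(-13 + 2*17/31)) - 4359)*(-6539) = ((-402/331 - 829*(-13 + 2*17*(1/31))) - 4359)*(-6539) = ((-402/331 - 829*(-13 + 34/31)) - 4359)*(-6539) = ((-402/331 - 829*(-369/31)) - 4359)*(-6539) = ((-402/331 + 305901/31) - 4359)*(-6539) = (101240769/10261 - 4359)*(-6539) = (56513070/10261)*(-6539) = -369538964730/10261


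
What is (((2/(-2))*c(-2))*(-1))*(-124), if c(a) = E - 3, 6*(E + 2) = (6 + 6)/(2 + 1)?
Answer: 1612/3 ≈ 537.33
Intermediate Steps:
E = -4/3 (E = -2 + ((6 + 6)/(2 + 1))/6 = -2 + (12/3)/6 = -2 + (12*(1/3))/6 = -2 + (1/6)*4 = -2 + 2/3 = -4/3 ≈ -1.3333)
c(a) = -13/3 (c(a) = -4/3 - 3 = -13/3)
(((2/(-2))*c(-2))*(-1))*(-124) = (((2/(-2))*(-13/3))*(-1))*(-124) = (((2*(-1/2))*(-13/3))*(-1))*(-124) = (-1*(-13/3)*(-1))*(-124) = ((13/3)*(-1))*(-124) = -13/3*(-124) = 1612/3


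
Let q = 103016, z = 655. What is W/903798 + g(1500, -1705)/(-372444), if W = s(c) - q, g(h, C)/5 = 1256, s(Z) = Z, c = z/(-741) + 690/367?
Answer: -998117363939279/7628433846610122 ≈ -0.13084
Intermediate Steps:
c = 270905/271947 (c = 655/(-741) + 690/367 = 655*(-1/741) + 690*(1/367) = -655/741 + 690/367 = 270905/271947 ≈ 0.99617)
g(h, C) = 6280 (g(h, C) = 5*1256 = 6280)
W = -28014621247/271947 (W = 270905/271947 - 1*103016 = 270905/271947 - 103016 = -28014621247/271947 ≈ -1.0302e+5)
W/903798 + g(1500, -1705)/(-372444) = -28014621247/271947/903798 + 6280/(-372444) = -28014621247/271947*1/903798 + 6280*(-1/372444) = -28014621247/245785154706 - 1570/93111 = -998117363939279/7628433846610122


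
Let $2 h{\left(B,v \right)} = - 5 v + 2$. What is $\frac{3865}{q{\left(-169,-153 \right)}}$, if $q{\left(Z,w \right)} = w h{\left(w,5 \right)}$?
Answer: $\frac{7730}{3519} \approx 2.1966$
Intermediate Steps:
$h{\left(B,v \right)} = 1 - \frac{5 v}{2}$ ($h{\left(B,v \right)} = \frac{- 5 v + 2}{2} = \frac{2 - 5 v}{2} = 1 - \frac{5 v}{2}$)
$q{\left(Z,w \right)} = - \frac{23 w}{2}$ ($q{\left(Z,w \right)} = w \left(1 - \frac{25}{2}\right) = w \left(- \frac{23}{2}\right) = - \frac{23 w}{2}$)
$\frac{3865}{q{\left(-169,-153 \right)}} = \frac{3865}{\left(- \frac{23}{2}\right) \left(-153\right)} = \frac{3865}{\frac{3519}{2}} = 3865 \cdot \frac{2}{3519} = \frac{7730}{3519}$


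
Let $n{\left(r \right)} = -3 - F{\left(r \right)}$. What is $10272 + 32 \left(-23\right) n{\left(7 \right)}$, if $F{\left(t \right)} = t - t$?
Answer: $12480$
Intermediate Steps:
$F{\left(t \right)} = 0$
$n{\left(r \right)} = -3$ ($n{\left(r \right)} = -3 - 0 = -3 + 0 = -3$)
$10272 + 32 \left(-23\right) n{\left(7 \right)} = 10272 + 32 \left(-23\right) \left(-3\right) = 10272 - -2208 = 10272 + 2208 = 12480$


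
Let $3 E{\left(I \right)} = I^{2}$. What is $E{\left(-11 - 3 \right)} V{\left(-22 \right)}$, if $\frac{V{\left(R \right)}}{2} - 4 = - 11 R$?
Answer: $32144$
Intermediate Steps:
$V{\left(R \right)} = 8 - 22 R$ ($V{\left(R \right)} = 8 + 2 \left(- 11 R\right) = 8 - 22 R$)
$E{\left(I \right)} = \frac{I^{2}}{3}$
$E{\left(-11 - 3 \right)} V{\left(-22 \right)} = \frac{\left(-11 - 3\right)^{2}}{3} \left(8 - -484\right) = \frac{\left(-14\right)^{2}}{3} \left(8 + 484\right) = \frac{1}{3} \cdot 196 \cdot 492 = \frac{196}{3} \cdot 492 = 32144$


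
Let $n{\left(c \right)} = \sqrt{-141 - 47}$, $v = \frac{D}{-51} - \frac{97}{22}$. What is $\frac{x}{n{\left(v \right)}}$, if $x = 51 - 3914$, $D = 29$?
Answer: $\frac{3863 i \sqrt{47}}{94} \approx 281.74 i$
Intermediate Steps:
$v = - \frac{5585}{1122}$ ($v = \frac{29}{-51} - \frac{97}{22} = 29 \left(- \frac{1}{51}\right) - \frac{97}{22} = - \frac{29}{51} - \frac{97}{22} = - \frac{5585}{1122} \approx -4.9777$)
$n{\left(c \right)} = 2 i \sqrt{47}$ ($n{\left(c \right)} = \sqrt{-188} = 2 i \sqrt{47}$)
$x = -3863$ ($x = 51 - 3914 = -3863$)
$\frac{x}{n{\left(v \right)}} = - \frac{3863}{2 i \sqrt{47}} = - 3863 \left(- \frac{i \sqrt{47}}{94}\right) = \frac{3863 i \sqrt{47}}{94}$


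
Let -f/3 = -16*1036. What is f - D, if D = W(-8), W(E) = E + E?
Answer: 49744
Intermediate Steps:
f = 49728 (f = -(-48)*1036 = -3*(-16576) = 49728)
W(E) = 2*E
D = -16 (D = 2*(-8) = -16)
f - D = 49728 - 1*(-16) = 49728 + 16 = 49744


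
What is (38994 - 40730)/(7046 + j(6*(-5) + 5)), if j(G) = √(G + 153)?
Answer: -436852/1773071 + 496*√2/1773071 ≈ -0.24599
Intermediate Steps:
j(G) = √(153 + G)
(38994 - 40730)/(7046 + j(6*(-5) + 5)) = (38994 - 40730)/(7046 + √(153 + (6*(-5) + 5))) = -1736/(7046 + √(153 + (-30 + 5))) = -1736/(7046 + √(153 - 25)) = -1736/(7046 + √128) = -1736/(7046 + 8*√2)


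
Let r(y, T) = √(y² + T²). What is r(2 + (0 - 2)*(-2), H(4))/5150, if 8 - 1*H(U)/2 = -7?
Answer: 3*√26/2575 ≈ 0.0059406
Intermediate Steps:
H(U) = 30 (H(U) = 16 - 2*(-7) = 16 + 14 = 30)
r(y, T) = √(T² + y²)
r(2 + (0 - 2)*(-2), H(4))/5150 = √(30² + (2 + (0 - 2)*(-2))²)/5150 = √(900 + (2 - 2*(-2))²)*(1/5150) = √(900 + (2 + 4)²)*(1/5150) = √(900 + 6²)*(1/5150) = √(900 + 36)*(1/5150) = √936*(1/5150) = (6*√26)*(1/5150) = 3*√26/2575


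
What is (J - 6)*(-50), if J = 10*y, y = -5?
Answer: 2800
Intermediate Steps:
J = -50 (J = 10*(-5) = -50)
(J - 6)*(-50) = (-50 - 6)*(-50) = -56*(-50) = 2800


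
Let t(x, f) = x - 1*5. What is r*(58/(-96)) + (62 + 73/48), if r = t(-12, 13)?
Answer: 1771/24 ≈ 73.792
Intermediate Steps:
t(x, f) = -5 + x (t(x, f) = x - 5 = -5 + x)
r = -17 (r = -5 - 12 = -17)
r*(58/(-96)) + (62 + 73/48) = -986/(-96) + (62 + 73/48) = -986*(-1)/96 + (62 + 73*(1/48)) = -17*(-29/48) + (62 + 73/48) = 493/48 + 3049/48 = 1771/24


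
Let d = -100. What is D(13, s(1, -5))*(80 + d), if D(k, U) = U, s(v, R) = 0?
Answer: 0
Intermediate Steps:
D(13, s(1, -5))*(80 + d) = 0*(80 - 100) = 0*(-20) = 0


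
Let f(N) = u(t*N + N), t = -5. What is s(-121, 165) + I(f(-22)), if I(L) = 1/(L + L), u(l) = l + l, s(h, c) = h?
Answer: -42591/352 ≈ -121.00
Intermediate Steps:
u(l) = 2*l
f(N) = -8*N (f(N) = 2*(-5*N + N) = 2*(-4*N) = -8*N)
I(L) = 1/(2*L)
s(-121, 165) + I(f(-22)) = -121 + 1/(2*((-8*(-22)))) = -121 + (½)/176 = -121 + (½)*(1/176) = -121 + 1/352 = -42591/352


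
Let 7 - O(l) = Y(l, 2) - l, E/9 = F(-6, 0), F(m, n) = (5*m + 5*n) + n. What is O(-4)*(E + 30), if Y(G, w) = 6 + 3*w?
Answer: 2160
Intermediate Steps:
F(m, n) = 5*m + 6*n
E = -270 (E = 9*(5*(-6) + 6*0) = 9*(-30 + 0) = 9*(-30) = -270)
O(l) = -5 + l (O(l) = 7 - ((6 + 3*2) - l) = 7 - ((6 + 6) - l) = 7 - (12 - l) = 7 + (-12 + l) = -5 + l)
O(-4)*(E + 30) = (-5 - 4)*(-270 + 30) = -9*(-240) = 2160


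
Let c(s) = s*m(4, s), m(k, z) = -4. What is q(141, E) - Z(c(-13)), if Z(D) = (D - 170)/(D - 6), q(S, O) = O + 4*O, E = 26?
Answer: 3049/23 ≈ 132.57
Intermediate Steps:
q(S, O) = 5*O
c(s) = -4*s (c(s) = s*(-4) = -4*s)
Z(D) = (-170 + D)/(-6 + D)
q(141, E) - Z(c(-13)) = 5*26 - (-170 - 4*(-13))/(-6 - 4*(-13)) = 130 - (-170 + 52)/(-6 + 52) = 130 - (-118)/46 = 130 - 1*(-59/23) = 130 + 59/23 = 3049/23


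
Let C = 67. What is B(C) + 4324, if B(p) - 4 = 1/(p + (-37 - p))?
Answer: 160135/37 ≈ 4328.0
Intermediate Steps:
B(p) = 147/37 (B(p) = 4 + 1/(p + (-37 - p)) = 4 + 1/(-37) = 4 - 1/37 = 147/37)
B(C) + 4324 = 147/37 + 4324 = 160135/37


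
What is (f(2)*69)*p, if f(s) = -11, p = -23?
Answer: 17457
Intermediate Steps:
(f(2)*69)*p = -11*69*(-23) = -759*(-23) = 17457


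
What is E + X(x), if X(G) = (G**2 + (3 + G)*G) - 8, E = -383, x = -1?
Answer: -392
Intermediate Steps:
X(G) = -8 + G**2 + G*(3 + G) (X(G) = (G**2 + G*(3 + G)) - 8 = -8 + G**2 + G*(3 + G))
E + X(x) = -383 + (-8 + 2*(-1)**2 + 3*(-1)) = -383 + (-8 + 2*1 - 3) = -383 + (-8 + 2 - 3) = -383 - 9 = -392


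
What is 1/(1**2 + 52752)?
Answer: 1/52753 ≈ 1.8956e-5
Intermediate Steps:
1/(1**2 + 52752) = 1/(1 + 52752) = 1/52753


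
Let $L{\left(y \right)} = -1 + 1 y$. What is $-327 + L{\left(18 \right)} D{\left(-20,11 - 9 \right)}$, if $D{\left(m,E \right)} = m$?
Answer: $-667$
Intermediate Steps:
$L{\left(y \right)} = -1 + y$
$-327 + L{\left(18 \right)} D{\left(-20,11 - 9 \right)} = -327 + \left(-1 + 18\right) \left(-20\right) = -327 + 17 \left(-20\right) = -327 - 340 = -667$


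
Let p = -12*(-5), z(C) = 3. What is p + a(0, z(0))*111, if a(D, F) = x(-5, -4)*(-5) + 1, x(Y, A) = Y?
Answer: 2946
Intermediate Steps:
p = 60
a(D, F) = 26 (a(D, F) = -5*(-5) + 1 = 25 + 1 = 26)
p + a(0, z(0))*111 = 60 + 26*111 = 60 + 2886 = 2946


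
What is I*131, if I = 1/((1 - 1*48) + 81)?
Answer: 131/34 ≈ 3.8529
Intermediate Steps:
I = 1/34 (I = 1/((1 - 48) + 81) = 1/(-47 + 81) = 1/34 ≈ 0.029412)
I*131 = (1/34)*131 = 131/34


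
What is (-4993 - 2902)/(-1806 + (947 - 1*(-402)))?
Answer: 7895/457 ≈ 17.276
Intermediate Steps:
(-4993 - 2902)/(-1806 + (947 - 1*(-402))) = -7895/(-1806 + (947 + 402)) = -7895/(-1806 + 1349) = -7895/(-457) = -7895*(-1/457) = 7895/457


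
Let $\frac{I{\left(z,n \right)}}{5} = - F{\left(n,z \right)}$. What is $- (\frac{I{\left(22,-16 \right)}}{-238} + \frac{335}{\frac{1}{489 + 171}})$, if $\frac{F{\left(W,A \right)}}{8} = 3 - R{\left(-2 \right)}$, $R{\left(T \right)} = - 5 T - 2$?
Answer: $- \frac{26310800}{119} \approx -2.211 \cdot 10^{5}$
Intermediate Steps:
$R{\left(T \right)} = -2 - 5 T$
$F{\left(W,A \right)} = -40$ ($F{\left(W,A \right)} = 8 \left(3 - \left(-2 - -10\right)\right) = 8 \left(3 - \left(-2 + 10\right)\right) = 8 \left(3 - 8\right) = 8 \left(-5\right) = -40$)
$I{\left(z,n \right)} = 200$ ($I{\left(z,n \right)} = 5 \left(\left(-1\right) \left(-40\right)\right) = 5 \cdot 40 = 200$)
$- (\frac{I{\left(22,-16 \right)}}{-238} + \frac{335}{\frac{1}{489 + 171}}) = - (\frac{200}{-238} + \frac{335}{\frac{1}{489 + 171}}) = - (200 \left(- \frac{1}{238}\right) + \frac{335}{\frac{1}{660}}) = - (- \frac{100}{119} + 335 \frac{1}{\frac{1}{660}}) = - (- \frac{100}{119} + 335 \cdot 660) = - (- \frac{100}{119} + 221100) = \left(-1\right) \frac{26310800}{119} = - \frac{26310800}{119}$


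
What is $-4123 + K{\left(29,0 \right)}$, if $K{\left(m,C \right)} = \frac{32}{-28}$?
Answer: $- \frac{28869}{7} \approx -4124.1$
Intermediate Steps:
$K{\left(m,C \right)} = - \frac{8}{7}$ ($K{\left(m,C \right)} = 32 \left(- \frac{1}{28}\right) = - \frac{8}{7}$)
$-4123 + K{\left(29,0 \right)} = -4123 - \frac{8}{7} = - \frac{28869}{7}$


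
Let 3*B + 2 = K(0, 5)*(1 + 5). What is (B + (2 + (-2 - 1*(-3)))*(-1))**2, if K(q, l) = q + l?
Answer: 361/9 ≈ 40.111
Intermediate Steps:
K(q, l) = l + q
B = 28/3 (B = -2/3 + ((5 + 0)*(1 + 5))/3 = -2/3 + (5*6)/3 = -2/3 + (1/3)*30 = -2/3 + 10 = 28/3 ≈ 9.3333)
(B + (2 + (-2 - 1*(-3)))*(-1))**2 = (28/3 + (2 + (-2 - 1*(-3)))*(-1))**2 = (28/3 + (2 + (-2 + 3))*(-1))**2 = (28/3 + (2 + 1)*(-1))**2 = (28/3 + 3*(-1))**2 = (28/3 - 3)**2 = (19/3)**2 = 361/9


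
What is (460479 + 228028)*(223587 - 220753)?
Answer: 1951228838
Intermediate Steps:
(460479 + 228028)*(223587 - 220753) = 688507*2834 = 1951228838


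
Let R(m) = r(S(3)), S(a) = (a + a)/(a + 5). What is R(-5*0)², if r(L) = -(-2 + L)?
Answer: 25/16 ≈ 1.5625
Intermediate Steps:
S(a) = 2*a/(5 + a) (S(a) = (2*a)/(5 + a) = 2*a/(5 + a))
r(L) = 2 - L
R(m) = 5/4 (R(m) = 2 - 2*3/(5 + 3) = 2 - 2*3/8 = 2 - 1*¾ = 2 - ¾ = 5/4)
R(-5*0)² = (5/4)² = 25/16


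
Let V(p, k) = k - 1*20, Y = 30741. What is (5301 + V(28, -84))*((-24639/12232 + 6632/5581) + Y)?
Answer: 10906076340036689/68266792 ≈ 1.5976e+8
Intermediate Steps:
V(p, k) = -20 + k (V(p, k) = k - 20 = -20 + k)
(5301 + V(28, -84))*((-24639/12232 + 6632/5581) + Y) = (5301 + (-20 - 84))*((-24639/12232 + 6632/5581) + 30741) = (5301 - 104)*((-24639*1/12232 + 6632*(1/5581)) + 30741) = 5197*((-24639/12232 + 6632/5581) + 30741) = 5197*(-56387635/68266792 + 30741) = 5197*(2098533065237/68266792) = 10906076340036689/68266792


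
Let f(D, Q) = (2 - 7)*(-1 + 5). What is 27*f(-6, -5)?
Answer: -540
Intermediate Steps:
f(D, Q) = -20 (f(D, Q) = -5*4 = -20)
27*f(-6, -5) = 27*(-20) = -540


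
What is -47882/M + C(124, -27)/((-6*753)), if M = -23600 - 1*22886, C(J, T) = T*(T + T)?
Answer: 4126508/5833993 ≈ 0.70732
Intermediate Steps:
C(J, T) = 2*T² (C(J, T) = T*(2*T) = 2*T²)
M = -46486 (M = -23600 - 22886 = -46486)
-47882/M + C(124, -27)/((-6*753)) = -47882/(-46486) + (2*(-27)²)/((-6*753)) = -47882*(-1/46486) + (2*729)/(-4518) = 23941/23243 + 1458*(-1/4518) = 23941/23243 - 81/251 = 4126508/5833993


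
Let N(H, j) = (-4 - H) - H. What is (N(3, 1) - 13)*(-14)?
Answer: 322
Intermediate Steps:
N(H, j) = -4 - 2*H
(N(3, 1) - 13)*(-14) = ((-4 - 2*3) - 13)*(-14) = ((-4 - 6) - 13)*(-14) = (-10 - 13)*(-14) = -23*(-14) = 322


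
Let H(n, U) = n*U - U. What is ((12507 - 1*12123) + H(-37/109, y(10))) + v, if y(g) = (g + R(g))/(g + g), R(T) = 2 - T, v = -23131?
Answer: -12397188/545 ≈ -22747.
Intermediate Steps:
y(g) = 1/g (y(g) = (g + (2 - g))/(g + g) = 2/((2*g)) = 2*(1/(2*g)) = 1/g)
H(n, U) = -U + U*n (H(n, U) = U*n - U = -U + U*n)
((12507 - 1*12123) + H(-37/109, y(10))) + v = ((12507 - 1*12123) + (-1 - 37/109)/10) - 23131 = ((12507 - 12123) + (-1 - 37*1/109)/10) - 23131 = (384 + (-1 - 37/109)/10) - 23131 = (384 + (⅒)*(-146/109)) - 23131 = (384 - 73/545) - 23131 = 209207/545 - 23131 = -12397188/545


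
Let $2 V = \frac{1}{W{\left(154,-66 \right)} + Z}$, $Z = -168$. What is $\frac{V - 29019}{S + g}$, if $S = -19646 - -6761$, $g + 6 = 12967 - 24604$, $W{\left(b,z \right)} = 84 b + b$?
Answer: $\frac{749967035}{633901632} \approx 1.1831$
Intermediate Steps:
$W{\left(b,z \right)} = 85 b$
$g = -11643$ ($g = -6 + \left(12967 - 24604\right) = -6 - 11637 = -11643$)
$S = -12885$ ($S = -19646 + 6761 = -12885$)
$V = \frac{1}{25844}$ ($V = \frac{1}{2 \left(85 \cdot 154 - 168\right)} = \frac{1}{2 \left(13090 - 168\right)} = \frac{1}{2 \cdot 12922} = \frac{1}{2} \cdot \frac{1}{12922} = \frac{1}{25844} \approx 3.8694 \cdot 10^{-5}$)
$\frac{V - 29019}{S + g} = \frac{\frac{1}{25844} - 29019}{-12885 - 11643} = - \frac{749967035}{25844 \left(-24528\right)} = \left(- \frac{749967035}{25844}\right) \left(- \frac{1}{24528}\right) = \frac{749967035}{633901632}$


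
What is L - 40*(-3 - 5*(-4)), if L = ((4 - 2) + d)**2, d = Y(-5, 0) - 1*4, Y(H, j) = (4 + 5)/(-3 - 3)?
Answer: -2671/4 ≈ -667.75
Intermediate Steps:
Y(H, j) = -3/2 (Y(H, j) = 9/(-6) = 9*(-1/6) = -3/2)
d = -11/2 (d = -3/2 - 1*4 = -3/2 - 4 = -11/2 ≈ -5.5000)
L = 49/4 (L = ((4 - 2) - 11/2)**2 = (2 - 11/2)**2 = (-7/2)**2 = 49/4 ≈ 12.250)
L - 40*(-3 - 5*(-4)) = 49/4 - 40*(-3 - 5*(-4)) = 49/4 - 40*(-3 + 20) = 49/4 - 40*17 = 49/4 - 680 = -2671/4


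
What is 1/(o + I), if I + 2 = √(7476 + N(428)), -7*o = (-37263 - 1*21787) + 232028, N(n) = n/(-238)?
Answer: -10293024/254369859539 - 7*√105842170/508739719078 ≈ -4.0606e-5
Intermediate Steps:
N(n) = -n/238 (N(n) = n*(-1/238) = -n/238)
o = -172978/7 (o = -((-37263 - 1*21787) + 232028)/7 = -((-37263 - 21787) + 232028)/7 = -(-59050 + 232028)/7 = -⅐*172978 = -172978/7 ≈ -24711.)
I = -2 + √105842170/119 (I = -2 + √(7476 - 1/238*428) = -2 + √(7476 - 214/119) = -2 + √(889430/119) = -2 + √105842170/119 ≈ 84.453)
1/(o + I) = 1/(-172978/7 + (-2 + √105842170/119)) = 1/(-172992/7 + √105842170/119)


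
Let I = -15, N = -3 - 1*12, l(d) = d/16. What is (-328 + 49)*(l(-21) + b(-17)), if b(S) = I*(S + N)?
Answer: -2136861/16 ≈ -1.3355e+5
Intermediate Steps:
l(d) = d/16 (l(d) = d*(1/16) = d/16)
N = -15 (N = -3 - 12 = -15)
b(S) = 225 - 15*S (b(S) = -15*(S - 15) = -15*(-15 + S) = 225 - 15*S)
(-328 + 49)*(l(-21) + b(-17)) = (-328 + 49)*((1/16)*(-21) + (225 - 15*(-17))) = -279*(-21/16 + (225 + 255)) = -279*(-21/16 + 480) = -279*7659/16 = -2136861/16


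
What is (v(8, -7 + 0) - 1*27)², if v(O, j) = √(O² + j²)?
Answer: (27 - √113)² ≈ 267.97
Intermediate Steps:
(v(8, -7 + 0) - 1*27)² = (√(8² + (-7 + 0)²) - 1*27)² = (√(64 + (-7)²) - 27)² = (√(64 + 49) - 27)² = (√113 - 27)² = (-27 + √113)²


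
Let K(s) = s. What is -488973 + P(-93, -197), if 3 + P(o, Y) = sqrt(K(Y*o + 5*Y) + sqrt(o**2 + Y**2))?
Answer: -488976 + sqrt(17336 + sqrt(47458)) ≈ -4.8884e+5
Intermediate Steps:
P(o, Y) = -3 + sqrt(sqrt(Y**2 + o**2) + 5*Y + Y*o) (P(o, Y) = -3 + sqrt((Y*o + 5*Y) + sqrt(o**2 + Y**2)) = -3 + sqrt((5*Y + Y*o) + sqrt(Y**2 + o**2)) = -3 + sqrt(sqrt(Y**2 + o**2) + 5*Y + Y*o))
-488973 + P(-93, -197) = -488973 + (-3 + sqrt(sqrt((-197)**2 + (-93)**2) - 197*(5 - 93))) = -488973 + (-3 + sqrt(sqrt(38809 + 8649) - 197*(-88))) = -488973 + (-3 + sqrt(sqrt(47458) + 17336)) = -488973 + (-3 + sqrt(17336 + sqrt(47458))) = -488976 + sqrt(17336 + sqrt(47458))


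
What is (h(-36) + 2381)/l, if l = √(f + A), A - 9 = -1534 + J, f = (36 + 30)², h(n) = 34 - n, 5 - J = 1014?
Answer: 2451*√1822/1822 ≈ 57.421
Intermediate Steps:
J = -1009 (J = 5 - 1*1014 = 5 - 1014 = -1009)
f = 4356 (f = 66² = 4356)
A = -2534 (A = 9 + (-1534 - 1009) = 9 - 2543 = -2534)
l = √1822 (l = √(4356 - 2534) = √1822 ≈ 42.685)
(h(-36) + 2381)/l = ((34 - 1*(-36)) + 2381)/(√1822) = ((34 + 36) + 2381)*(√1822/1822) = (70 + 2381)*(√1822/1822) = 2451*(√1822/1822) = 2451*√1822/1822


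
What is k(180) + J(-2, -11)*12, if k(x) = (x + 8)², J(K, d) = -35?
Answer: 34924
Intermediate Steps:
k(x) = (8 + x)²
k(180) + J(-2, -11)*12 = (8 + 180)² - 35*12 = 188² - 420 = 35344 - 420 = 34924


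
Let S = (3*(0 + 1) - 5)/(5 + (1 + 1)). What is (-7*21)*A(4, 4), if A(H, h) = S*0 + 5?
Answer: -735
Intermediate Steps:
S = -2/7 (S = (3*1 - 5)/(5 + 2) = (3 - 5)/7 = -2*1/7 = -2/7 ≈ -0.28571)
A(H, h) = 5 (A(H, h) = -2/7*0 + 5 = 0 + 5 = 5)
(-7*21)*A(4, 4) = -7*21*5 = -147*5 = -735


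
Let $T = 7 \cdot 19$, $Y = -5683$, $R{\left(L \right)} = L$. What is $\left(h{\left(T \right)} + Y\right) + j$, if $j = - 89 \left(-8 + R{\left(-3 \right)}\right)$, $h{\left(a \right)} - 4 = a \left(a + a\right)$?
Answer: $30678$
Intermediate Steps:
$T = 133$
$h{\left(a \right)} = 4 + 2 a^{2}$ ($h{\left(a \right)} = 4 + a \left(a + a\right) = 4 + a 2 a = 4 + 2 a^{2}$)
$j = 979$ ($j = - 89 \left(-8 - 3\right) = \left(-89\right) \left(-11\right) = 979$)
$\left(h{\left(T \right)} + Y\right) + j = \left(\left(4 + 2 \cdot 133^{2}\right) - 5683\right) + 979 = \left(\left(4 + 2 \cdot 17689\right) - 5683\right) + 979 = \left(\left(4 + 35378\right) - 5683\right) + 979 = \left(35382 - 5683\right) + 979 = 29699 + 979 = 30678$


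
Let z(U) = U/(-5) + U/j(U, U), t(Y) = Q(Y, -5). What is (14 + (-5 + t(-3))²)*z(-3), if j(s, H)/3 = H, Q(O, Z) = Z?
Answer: 532/5 ≈ 106.40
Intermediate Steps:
t(Y) = -5
j(s, H) = 3*H
z(U) = ⅓ - U/5 (z(U) = U/(-5) + U/((3*U)) = U*(-⅕) + U*(1/(3*U)) = -U/5 + ⅓ = ⅓ - U/5)
(14 + (-5 + t(-3))²)*z(-3) = (14 + (-5 - 5)²)*(⅓ - ⅕*(-3)) = (14 + (-10)²)*(⅓ + ⅗) = (14 + 100)*(14/15) = 114*(14/15) = 532/5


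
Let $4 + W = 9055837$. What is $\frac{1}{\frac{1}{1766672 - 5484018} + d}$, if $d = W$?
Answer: $\frac{3717346}{33663664579217} \approx 1.1043 \cdot 10^{-7}$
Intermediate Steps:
$W = 9055833$ ($W = -4 + 9055837 = 9055833$)
$d = 9055833$
$\frac{1}{\frac{1}{1766672 - 5484018} + d} = \frac{1}{\frac{1}{1766672 - 5484018} + 9055833} = \frac{1}{\frac{1}{-3717346} + 9055833} = \frac{1}{- \frac{1}{3717346} + 9055833} = \frac{1}{\frac{33663664579217}{3717346}} = \frac{3717346}{33663664579217}$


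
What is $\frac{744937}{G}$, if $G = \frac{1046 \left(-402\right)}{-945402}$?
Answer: $\frac{117377488279}{70082} \approx 1.6749 \cdot 10^{6}$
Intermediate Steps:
$G = \frac{70082}{157567}$ ($G = \left(-420492\right) \left(- \frac{1}{945402}\right) = \frac{70082}{157567} \approx 0.44478$)
$\frac{744937}{G} = \frac{744937}{\frac{70082}{157567}} = 744937 \cdot \frac{157567}{70082} = \frac{117377488279}{70082}$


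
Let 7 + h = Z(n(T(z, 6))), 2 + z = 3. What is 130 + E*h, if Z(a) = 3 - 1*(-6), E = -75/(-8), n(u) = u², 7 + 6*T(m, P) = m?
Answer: 595/4 ≈ 148.75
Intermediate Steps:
z = 1 (z = -2 + 3 = 1)
T(m, P) = -7/6 + m/6
E = 75/8 (E = -75*(-1)/8 = -15*(-5/8) = 75/8 ≈ 9.3750)
Z(a) = 9 (Z(a) = 3 + 6 = 9)
h = 2 (h = -7 + 9 = 2)
130 + E*h = 130 + (75/8)*2 = 130 + 75/4 = 595/4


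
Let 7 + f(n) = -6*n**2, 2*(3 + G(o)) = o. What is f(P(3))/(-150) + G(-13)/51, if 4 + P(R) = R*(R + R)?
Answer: 9818/1275 ≈ 7.7004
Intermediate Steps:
G(o) = -3 + o/2
P(R) = -4 + 2*R**2 (P(R) = -4 + R*(R + R) = -4 + R*(2*R) = -4 + 2*R**2)
f(n) = -7 - 6*n**2
f(P(3))/(-150) + G(-13)/51 = (-7 - 6*(-4 + 2*3**2)**2)/(-150) + (-3 + (1/2)*(-13))/51 = (-7 - 6*(-4 + 2*9)**2)*(-1/150) + (-3 - 13/2)*(1/51) = (-7 - 6*(-4 + 18)**2)*(-1/150) - 19/2*1/51 = (-7 - 6*14**2)*(-1/150) - 19/102 = (-7 - 6*196)*(-1/150) - 19/102 = (-7 - 1176)*(-1/150) - 19/102 = -1183*(-1/150) - 19/102 = 1183/150 - 19/102 = 9818/1275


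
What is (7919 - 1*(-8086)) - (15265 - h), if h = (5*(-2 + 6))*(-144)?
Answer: -2140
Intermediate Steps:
h = -2880 (h = (5*4)*(-144) = 20*(-144) = -2880)
(7919 - 1*(-8086)) - (15265 - h) = (7919 - 1*(-8086)) - (15265 - 1*(-2880)) = (7919 + 8086) - (15265 + 2880) = 16005 - 1*18145 = 16005 - 18145 = -2140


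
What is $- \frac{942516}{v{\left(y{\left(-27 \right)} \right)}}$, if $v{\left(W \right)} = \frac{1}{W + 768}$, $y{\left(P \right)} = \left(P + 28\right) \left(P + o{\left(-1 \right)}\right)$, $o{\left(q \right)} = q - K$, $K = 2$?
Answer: $-695576808$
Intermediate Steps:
$o{\left(q \right)} = -2 + q$ ($o{\left(q \right)} = q - 2 = -2 + q$)
$y{\left(P \right)} = \left(-3 + P\right) \left(28 + P\right)$ ($y{\left(P \right)} = \left(P + 28\right) \left(P - 3\right) = \left(28 + P\right) \left(P - 3\right) = \left(28 + P\right) \left(-3 + P\right) = \left(-3 + P\right) \left(28 + P\right)$)
$v{\left(W \right)} = \frac{1}{768 + W}$
$- \frac{942516}{v{\left(y{\left(-27 \right)} \right)}} = - \frac{942516}{\frac{1}{768 + \left(-84 + \left(-27\right)^{2} + 25 \left(-27\right)\right)}} = - \frac{942516}{\frac{1}{768 - 30}} = - \frac{942516}{\frac{1}{738}} = - 942516 \frac{1}{\frac{1}{738}} = \left(-942516\right) 738 = -695576808$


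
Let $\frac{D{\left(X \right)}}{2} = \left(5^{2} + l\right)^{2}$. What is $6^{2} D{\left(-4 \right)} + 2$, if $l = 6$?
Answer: $69194$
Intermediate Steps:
$D{\left(X \right)} = 1922$ ($D{\left(X \right)} = 2 \left(5^{2} + 6\right)^{2} = 2 \left(25 + 6\right)^{2} = 2 \cdot 31^{2} = 2 \cdot 961 = 1922$)
$6^{2} D{\left(-4 \right)} + 2 = 6^{2} \cdot 1922 + 2 = 36 \cdot 1922 + 2 = 69192 + 2 = 69194$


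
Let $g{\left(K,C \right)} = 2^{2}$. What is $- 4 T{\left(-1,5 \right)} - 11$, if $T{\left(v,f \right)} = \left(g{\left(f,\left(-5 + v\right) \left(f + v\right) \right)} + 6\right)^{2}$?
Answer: $-411$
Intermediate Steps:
$g{\left(K,C \right)} = 4$
$T{\left(v,f \right)} = 100$ ($T{\left(v,f \right)} = \left(4 + 6\right)^{2} = 10^{2} = 100$)
$- 4 T{\left(-1,5 \right)} - 11 = \left(-4\right) 100 - 11 = -400 - 11 = -411$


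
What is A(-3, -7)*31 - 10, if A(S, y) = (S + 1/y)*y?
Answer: 672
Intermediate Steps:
A(S, y) = y*(S + 1/y)
A(-3, -7)*31 - 10 = (1 - 3*(-7))*31 - 10 = (1 + 21)*31 - 10 = 22*31 - 10 = 682 - 10 = 672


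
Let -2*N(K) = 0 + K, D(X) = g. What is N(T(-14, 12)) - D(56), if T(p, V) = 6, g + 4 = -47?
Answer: 48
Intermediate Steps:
g = -51 (g = -4 - 47 = -51)
D(X) = -51
N(K) = -K/2 (N(K) = -(0 + K)/2 = -K/2)
N(T(-14, 12)) - D(56) = -1/2*6 - 1*(-51) = -3 + 51 = 48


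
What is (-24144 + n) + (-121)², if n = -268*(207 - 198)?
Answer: -11915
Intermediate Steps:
n = -2412 (n = -268*9 = -2412)
(-24144 + n) + (-121)² = (-24144 - 2412) + (-121)² = -26556 + 14641 = -11915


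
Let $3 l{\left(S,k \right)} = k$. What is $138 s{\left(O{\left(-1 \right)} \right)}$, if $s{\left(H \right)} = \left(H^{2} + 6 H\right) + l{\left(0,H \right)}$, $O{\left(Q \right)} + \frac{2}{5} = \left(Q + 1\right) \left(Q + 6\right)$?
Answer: $- \frac{8188}{25} \approx -327.52$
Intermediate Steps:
$O{\left(Q \right)} = - \frac{2}{5} + \left(1 + Q\right) \left(6 + Q\right)$ ($O{\left(Q \right)} = - \frac{2}{5} + \left(Q + 1\right) \left(Q + 6\right) = - \frac{2}{5} + \left(1 + Q\right) \left(6 + Q\right)$)
$l{\left(S,k \right)} = \frac{k}{3}$
$s{\left(H \right)} = H^{2} + \frac{19 H}{3}$ ($s{\left(H \right)} = \left(H^{2} + 6 H\right) + \frac{H}{3} = H^{2} + \frac{19 H}{3}$)
$138 s{\left(O{\left(-1 \right)} \right)} = 138 \frac{\left(\frac{28}{5} + \left(-1\right)^{2} + 7 \left(-1\right)\right) \left(19 + 3 \left(\frac{28}{5} + \left(-1\right)^{2} + 7 \left(-1\right)\right)\right)}{3} = 138 \frac{\left(\frac{28}{5} + 1 - 7\right) \left(19 + 3 \left(\frac{28}{5} + 1 - 7\right)\right)}{3} = 138 \cdot \frac{1}{3} \left(- \frac{2}{5}\right) \left(19 + 3 \left(- \frac{2}{5}\right)\right) = 138 \cdot \frac{1}{3} \left(- \frac{2}{5}\right) \left(19 - \frac{6}{5}\right) = 138 \cdot \frac{1}{3} \left(- \frac{2}{5}\right) \frac{89}{5} = 138 \left(- \frac{178}{75}\right) = - \frac{8188}{25}$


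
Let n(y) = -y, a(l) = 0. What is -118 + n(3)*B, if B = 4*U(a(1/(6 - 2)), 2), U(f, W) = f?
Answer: -118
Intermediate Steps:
B = 0 (B = 4*0 = 0)
-118 + n(3)*B = -118 - 1*3*0 = -118 - 3*0 = -118 + 0 = -118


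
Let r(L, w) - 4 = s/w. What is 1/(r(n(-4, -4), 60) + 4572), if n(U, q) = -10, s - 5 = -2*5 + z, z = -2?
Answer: 60/274553 ≈ 0.00021854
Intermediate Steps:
s = -7 (s = 5 + (-2*5 - 2) = 5 + (-10 - 2) = 5 - 12 = -7)
r(L, w) = 4 - 7/w
1/(r(n(-4, -4), 60) + 4572) = 1/((4 - 7/60) + 4572) = 1/(233/60 + 4572) = 1/(274553/60) = 60/274553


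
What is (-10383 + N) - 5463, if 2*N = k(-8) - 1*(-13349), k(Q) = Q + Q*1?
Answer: -18359/2 ≈ -9179.5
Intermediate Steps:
k(Q) = 2*Q (k(Q) = Q + Q = 2*Q)
N = 13333/2 (N = (2*(-8) - 1*(-13349))/2 = (-16 + 13349)/2 = (½)*13333 = 13333/2 ≈ 6666.5)
(-10383 + N) - 5463 = (-10383 + 13333/2) - 5463 = -7433/2 - 5463 = -18359/2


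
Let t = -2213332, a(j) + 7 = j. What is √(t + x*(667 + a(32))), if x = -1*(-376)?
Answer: 14*I*√9965 ≈ 1397.5*I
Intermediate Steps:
a(j) = -7 + j
x = 376
√(t + x*(667 + a(32))) = √(-2213332 + 376*(667 + (-7 + 32))) = √(-2213332 + 376*(667 + 25)) = √(-2213332 + 376*692) = √(-2213332 + 260192) = √(-1953140) = 14*I*√9965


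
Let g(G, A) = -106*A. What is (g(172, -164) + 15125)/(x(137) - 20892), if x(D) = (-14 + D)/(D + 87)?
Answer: -7282016/4679685 ≈ -1.5561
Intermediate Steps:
x(D) = (-14 + D)/(87 + D)
(g(172, -164) + 15125)/(x(137) - 20892) = (-106*(-164) + 15125)/((-14 + 137)/(87 + 137) - 20892) = (17384 + 15125)/(123/224 - 20892) = 32509/((1/224)*123 - 20892) = 32509/(123/224 - 20892) = 32509/(-4679685/224) = 32509*(-224/4679685) = -7282016/4679685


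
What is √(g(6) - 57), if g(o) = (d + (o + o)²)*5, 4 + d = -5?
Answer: √618 ≈ 24.860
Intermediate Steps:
d = -9 (d = -4 - 5 = -9)
g(o) = -45 + 20*o² (g(o) = (-9 + (o + o)²)*5 = (-9 + (2*o)²)*5 = (-9 + 4*o²)*5 = -45 + 20*o²)
√(g(6) - 57) = √((-45 + 20*6²) - 57) = √((-45 + 20*36) - 57) = √((-45 + 720) - 57) = √(675 - 57) = √618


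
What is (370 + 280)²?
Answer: 422500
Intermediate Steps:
(370 + 280)² = 650² = 422500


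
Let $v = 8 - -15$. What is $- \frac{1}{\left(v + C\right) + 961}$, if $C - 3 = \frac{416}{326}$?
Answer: $- \frac{163}{161089} \approx -0.0010119$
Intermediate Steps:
$C = \frac{697}{163}$ ($C = 3 + \frac{416}{326} = 3 + 416 \cdot \frac{1}{326} = 3 + \frac{208}{163} = \frac{697}{163} \approx 4.2761$)
$v = 23$ ($v = 8 + 15 = 23$)
$- \frac{1}{\left(v + C\right) + 961} = - \frac{1}{\left(23 + \frac{697}{163}\right) + 961} = - \frac{1}{\frac{4446}{163} + 961} = - \frac{1}{\frac{161089}{163}} = \left(-1\right) \frac{163}{161089} = - \frac{163}{161089}$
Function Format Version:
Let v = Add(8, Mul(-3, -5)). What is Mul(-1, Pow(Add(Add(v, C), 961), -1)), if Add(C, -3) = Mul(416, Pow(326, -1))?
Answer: Rational(-163, 161089) ≈ -0.0010119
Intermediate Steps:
C = Rational(697, 163) (C = Add(3, Mul(416, Pow(326, -1))) = Add(3, Mul(416, Rational(1, 326))) = Add(3, Rational(208, 163)) = Rational(697, 163) ≈ 4.2761)
v = 23 (v = Add(8, 15) = 23)
Mul(-1, Pow(Add(Add(v, C), 961), -1)) = Mul(-1, Pow(Add(Add(23, Rational(697, 163)), 961), -1)) = Mul(-1, Pow(Add(Rational(4446, 163), 961), -1)) = Mul(-1, Pow(Rational(161089, 163), -1)) = Mul(-1, Rational(163, 161089)) = Rational(-163, 161089)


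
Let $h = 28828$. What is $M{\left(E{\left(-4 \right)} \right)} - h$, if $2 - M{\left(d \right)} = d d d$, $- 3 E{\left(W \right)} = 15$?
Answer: $-28701$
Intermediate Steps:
$E{\left(W \right)} = -5$ ($E{\left(W \right)} = \left(- \frac{1}{3}\right) 15 = -5$)
$M{\left(d \right)} = 2 - d^{3}$ ($M{\left(d \right)} = 2 - d d d = 2 - d^{2} d = 2 - d^{3}$)
$M{\left(E{\left(-4 \right)} \right)} - h = \left(2 - \left(-5\right)^{3}\right) - 28828 = \left(2 - -125\right) - 28828 = \left(2 + 125\right) - 28828 = 127 - 28828 = -28701$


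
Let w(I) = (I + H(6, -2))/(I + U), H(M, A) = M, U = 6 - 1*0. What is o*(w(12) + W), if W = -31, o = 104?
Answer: -3120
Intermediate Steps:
U = 6 (U = 6 + 0 = 6)
w(I) = 1 (w(I) = (I + 6)/(I + 6) = (6 + I)/(6 + I) = 1)
o*(w(12) + W) = 104*(1 - 31) = 104*(-30) = -3120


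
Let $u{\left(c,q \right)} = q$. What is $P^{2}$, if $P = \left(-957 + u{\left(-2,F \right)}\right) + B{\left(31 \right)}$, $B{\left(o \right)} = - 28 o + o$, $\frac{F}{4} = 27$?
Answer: $2842596$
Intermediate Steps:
$F = 108$ ($F = 4 \cdot 27 = 108$)
$B{\left(o \right)} = - 27 o$
$P = -1686$ ($P = \left(-957 + 108\right) - 837 = -849 - 837 = -1686$)
$P^{2} = \left(-1686\right)^{2} = 2842596$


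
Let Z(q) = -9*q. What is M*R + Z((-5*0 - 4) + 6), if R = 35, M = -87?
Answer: -3063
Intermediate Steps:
M*R + Z((-5*0 - 4) + 6) = -87*35 - 9*((-5*0 - 4) + 6) = -3045 - 9*((0 - 4) + 6) = -3045 - 9*(-4 + 6) = -3045 - 9*2 = -3045 - 18 = -3063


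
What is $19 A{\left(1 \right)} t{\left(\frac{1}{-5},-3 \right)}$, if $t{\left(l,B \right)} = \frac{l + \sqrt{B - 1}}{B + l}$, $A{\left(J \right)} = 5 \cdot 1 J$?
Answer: $\frac{95}{16} - \frac{475 i}{8} \approx 5.9375 - 59.375 i$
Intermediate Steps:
$A{\left(J \right)} = 5 J$
$t{\left(l,B \right)} = \frac{l + \sqrt{-1 + B}}{B + l}$
$19 A{\left(1 \right)} t{\left(\frac{1}{-5},-3 \right)} = 19 \cdot 5 \cdot 1 \frac{\frac{1}{-5} + \sqrt{-1 - 3}}{-3 + \frac{1}{-5}} = 19 \cdot 5 \frac{- \frac{1}{5} + \sqrt{-4}}{-3 - \frac{1}{5}} = 95 \frac{- \frac{1}{5} + 2 i}{- \frac{16}{5}} = 95 \left(- \frac{5 \left(- \frac{1}{5} + 2 i\right)}{16}\right) = 95 \left(\frac{1}{16} - \frac{5 i}{8}\right) = \frac{95}{16} - \frac{475 i}{8}$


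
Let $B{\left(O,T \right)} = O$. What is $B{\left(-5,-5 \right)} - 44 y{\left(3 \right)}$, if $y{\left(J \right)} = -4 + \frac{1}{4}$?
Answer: $160$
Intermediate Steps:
$y{\left(J \right)} = - \frac{15}{4}$ ($y{\left(J \right)} = -4 + \frac{1}{4} = - \frac{15}{4}$)
$B{\left(-5,-5 \right)} - 44 y{\left(3 \right)} = -5 - -165 = -5 + 165 = 160$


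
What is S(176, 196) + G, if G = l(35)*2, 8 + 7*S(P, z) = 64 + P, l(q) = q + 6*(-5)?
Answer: 302/7 ≈ 43.143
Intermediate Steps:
l(q) = -30 + q (l(q) = q - 30 = -30 + q)
S(P, z) = 8 + P/7 (S(P, z) = -8/7 + (64 + P)/7 = -8/7 + (64/7 + P/7) = 8 + P/7)
G = 10 (G = (-30 + 35)*2 = 5*2 = 10)
S(176, 196) + G = (8 + (1/7)*176) + 10 = (8 + 176/7) + 10 = 232/7 + 10 = 302/7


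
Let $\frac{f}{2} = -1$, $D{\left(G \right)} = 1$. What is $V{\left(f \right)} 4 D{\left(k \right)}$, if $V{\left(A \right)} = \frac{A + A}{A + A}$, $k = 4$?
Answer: $4$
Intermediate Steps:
$f = -2$ ($f = 2 \left(-1\right) = -2$)
$V{\left(A \right)} = 1$ ($V{\left(A \right)} = \frac{2 A}{2 A} = 2 A \frac{1}{2 A} = 1$)
$V{\left(f \right)} 4 D{\left(k \right)} = 1 \cdot 4 \cdot 1 = 4 \cdot 1 = 4$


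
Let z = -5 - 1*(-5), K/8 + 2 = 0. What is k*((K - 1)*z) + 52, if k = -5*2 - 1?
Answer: 52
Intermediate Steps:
K = -16 (K = -16 + 8*0 = -16 + 0 = -16)
z = 0 (z = -5 + 5 = 0)
k = -11 (k = -10 - 1 = -11)
k*((K - 1)*z) + 52 = -11*(-16 - 1)*0 + 52 = -(-187)*0 + 52 = -11*0 + 52 = 0 + 52 = 52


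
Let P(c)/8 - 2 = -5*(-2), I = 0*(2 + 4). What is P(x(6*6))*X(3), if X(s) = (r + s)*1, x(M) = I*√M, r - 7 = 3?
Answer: 1248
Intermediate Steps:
r = 10 (r = 7 + 3 = 10)
I = 0 (I = 0*6 = 0)
x(M) = 0 (x(M) = 0*√M = 0)
P(c) = 96 (P(c) = 16 + 8*(-5*(-2)) = 16 + 8*10 = 16 + 80 = 96)
X(s) = 10 + s (X(s) = (10 + s)*1 = 10 + s)
P(x(6*6))*X(3) = 96*(10 + 3) = 96*13 = 1248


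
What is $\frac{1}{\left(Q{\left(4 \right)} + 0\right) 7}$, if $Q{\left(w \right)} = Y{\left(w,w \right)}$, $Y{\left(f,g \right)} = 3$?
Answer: $\frac{1}{21} \approx 0.047619$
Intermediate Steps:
$Q{\left(w \right)} = 3$
$\frac{1}{\left(Q{\left(4 \right)} + 0\right) 7} = \frac{1}{\left(3 + 0\right) 7} = \frac{1}{3 \cdot 7} = \frac{1}{21}$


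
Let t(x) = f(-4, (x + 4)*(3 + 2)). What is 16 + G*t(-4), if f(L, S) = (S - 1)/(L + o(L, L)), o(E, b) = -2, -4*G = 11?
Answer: 373/24 ≈ 15.542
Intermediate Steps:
G = -11/4 (G = -¼*11 = -11/4 ≈ -2.7500)
f(L, S) = (-1 + S)/(-2 + L) (f(L, S) = (S - 1)/(L - 2) = (-1 + S)/(-2 + L))
t(x) = -19/6 - 5*x/6 (t(x) = (-1 + (x + 4)*(3 + 2))/(-2 - 4) = (-1 + (4 + x)*5)/(-6) = -(-1 + (20 + 5*x))/6 = -(19 + 5*x)/6 = -19/6 - 5*x/6)
16 + G*t(-4) = 16 - 11*(-19/6 - ⅚*(-4))/4 = 16 - 11*(-19/6 + 10/3)/4 = 16 - 11/4*⅙ = 16 - 11/24 = 373/24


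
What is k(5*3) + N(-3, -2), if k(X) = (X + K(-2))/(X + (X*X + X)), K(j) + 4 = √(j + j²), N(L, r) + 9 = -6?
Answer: -3814/255 + √2/255 ≈ -14.951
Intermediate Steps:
N(L, r) = -15 (N(L, r) = -9 - 6 = -15)
K(j) = -4 + √(j + j²)
k(X) = (-4 + X + √2)/(X² + 2*X) (k(X) = (X + (-4 + √(-2*(1 - 2))))/(X + (X*X + X)) = (X + (-4 + √(-2*(-1))))/(X + (X² + X)) = (X + (-4 + √2))/(X + (X + X²)) = (-4 + X + √2)/(X² + 2*X))
k(5*3) + N(-3, -2) = (-4 + 5*3 + √2)/(((5*3))*(2 + 5*3)) - 15 = (-4 + 15 + √2)/(15*(2 + 15)) - 15 = (1/15)*(11 + √2)/17 - 15 = (1/15)*(1/17)*(11 + √2) - 15 = (11/255 + √2/255) - 15 = -3814/255 + √2/255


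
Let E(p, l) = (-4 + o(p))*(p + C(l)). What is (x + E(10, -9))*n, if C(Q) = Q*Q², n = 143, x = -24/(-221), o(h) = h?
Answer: -10487070/17 ≈ -6.1689e+5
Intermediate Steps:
x = 24/221 (x = -24*(-1/221) = 24/221 ≈ 0.10860)
C(Q) = Q³
E(p, l) = (-4 + p)*(p + l³)
(x + E(10, -9))*n = (24/221 + (10² - 4*10 - 4*(-9)³ + 10*(-9)³))*143 = (24/221 + (100 - 40 - 4*(-729) + 10*(-729)))*143 = (24/221 + (100 - 40 + 2916 - 7290))*143 = (24/221 - 4314)*143 = -953370/221*143 = -10487070/17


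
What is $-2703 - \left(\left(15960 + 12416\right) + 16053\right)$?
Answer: $-47132$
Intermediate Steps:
$-2703 - \left(\left(15960 + 12416\right) + 16053\right) = -2703 - \left(28376 + 16053\right) = -2703 - 44429 = -47132$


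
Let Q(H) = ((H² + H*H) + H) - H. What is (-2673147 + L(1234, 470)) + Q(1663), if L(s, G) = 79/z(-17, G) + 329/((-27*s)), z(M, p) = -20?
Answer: 952224122029/333180 ≈ 2.8580e+6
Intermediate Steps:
Q(H) = 2*H² (Q(H) = ((H² + H²) + H) - H = (2*H² + H) - H = (H + 2*H²) - H = 2*H²)
L(s, G) = -79/20 - 329/(27*s) (L(s, G) = 79/(-20) + 329/((-27*s)) = 79*(-1/20) + 329*(-1/(27*s)) = -79/20 - 329/(27*s))
(-2673147 + L(1234, 470)) + Q(1663) = (-2673147 + (1/540)*(-6580 - 2133*1234)/1234) + 2*1663² = (-2673147 + (1/540)*(1/1234)*(-6580 - 2632122)) + 2*2765569 = (-2673147 + (1/540)*(1/1234)*(-2638702)) + 5531138 = (-2673147 - 1319351/333180) + 5531138 = -890640436811/333180 + 5531138 = 952224122029/333180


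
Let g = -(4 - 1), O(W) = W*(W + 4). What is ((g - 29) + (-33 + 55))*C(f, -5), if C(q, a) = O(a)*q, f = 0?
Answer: 0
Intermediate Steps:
O(W) = W*(4 + W)
g = -3 (g = -1*3 = -3)
C(q, a) = a*q*(4 + a) (C(q, a) = (a*(4 + a))*q = a*q*(4 + a))
((g - 29) + (-33 + 55))*C(f, -5) = ((-3 - 29) + (-33 + 55))*(-5*0*(4 - 5)) = (-32 + 22)*(-5*0*(-1)) = -10*0 = 0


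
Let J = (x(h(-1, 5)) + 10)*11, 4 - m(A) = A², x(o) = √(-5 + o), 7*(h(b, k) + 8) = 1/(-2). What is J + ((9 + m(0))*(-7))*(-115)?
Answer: 10575 + 11*I*√2562/14 ≈ 10575.0 + 39.77*I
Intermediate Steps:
h(b, k) = -113/14 (h(b, k) = -8 + (⅐)/(-2) = -8 + (⅐)*(-½) = -8 - 1/14 = -113/14)
m(A) = 4 - A²
J = 110 + 11*I*√2562/14 (J = (√(-5 - 113/14) + 10)*11 = (√(-183/14) + 10)*11 = (I*√2562/14 + 10)*11 = (10 + I*√2562/14)*11 = 110 + 11*I*√2562/14 ≈ 110.0 + 39.77*I)
J + ((9 + m(0))*(-7))*(-115) = (110 + 11*I*√2562/14) + ((9 + (4 - 1*0²))*(-7))*(-115) = (110 + 11*I*√2562/14) + ((9 + (4 - 1*0))*(-7))*(-115) = (110 + 11*I*√2562/14) + ((9 + (4 + 0))*(-7))*(-115) = (110 + 11*I*√2562/14) + ((9 + 4)*(-7))*(-115) = (110 + 11*I*√2562/14) + (13*(-7))*(-115) = (110 + 11*I*√2562/14) - 91*(-115) = (110 + 11*I*√2562/14) + 10465 = 10575 + 11*I*√2562/14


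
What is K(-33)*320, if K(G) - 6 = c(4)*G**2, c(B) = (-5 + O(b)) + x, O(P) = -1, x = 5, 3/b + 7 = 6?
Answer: -346560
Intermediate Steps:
b = -3 (b = 3/(-7 + 6) = 3/(-1) = 3*(-1) = -3)
c(B) = -1 (c(B) = (-5 - 1) + 5 = -6 + 5 = -1)
K(G) = 6 - G**2
K(-33)*320 = (6 - 1*(-33)**2)*320 = (6 - 1*1089)*320 = (6 - 1089)*320 = -1083*320 = -346560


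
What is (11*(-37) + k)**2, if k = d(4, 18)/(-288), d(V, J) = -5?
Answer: 13738418521/82944 ≈ 1.6563e+5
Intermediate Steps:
k = 5/288 (k = -5/(-288) = -5*(-1/288) = 5/288 ≈ 0.017361)
(11*(-37) + k)**2 = (11*(-37) + 5/288)**2 = (-407 + 5/288)**2 = (-117211/288)**2 = 13738418521/82944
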